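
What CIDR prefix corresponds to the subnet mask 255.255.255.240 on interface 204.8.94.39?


Binary: 11111111.11111111.11111111.11110000
Count leading 1s
Prefix: /28


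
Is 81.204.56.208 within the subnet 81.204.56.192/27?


Subnet network: 81.204.56.192
Test IP AND mask: 81.204.56.192
Yes, 81.204.56.208 is in 81.204.56.192/27


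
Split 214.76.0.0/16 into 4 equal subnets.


New prefix = 16 + 2 = 18
Each subnet has 16384 addresses
  214.76.0.0/18
  214.76.64.0/18
  214.76.128.0/18
  214.76.192.0/18
Subnets: 214.76.0.0/18, 214.76.64.0/18, 214.76.128.0/18, 214.76.192.0/18


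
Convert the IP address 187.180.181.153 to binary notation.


187 = 10111011
180 = 10110100
181 = 10110101
153 = 10011001
Binary: 10111011.10110100.10110101.10011001


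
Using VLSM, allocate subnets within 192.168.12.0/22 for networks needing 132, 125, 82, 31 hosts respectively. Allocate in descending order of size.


132 hosts -> /24 (254 usable): 192.168.12.0/24
125 hosts -> /25 (126 usable): 192.168.13.0/25
82 hosts -> /25 (126 usable): 192.168.13.128/25
31 hosts -> /26 (62 usable): 192.168.14.0/26
Allocation: 192.168.12.0/24 (132 hosts, 254 usable); 192.168.13.0/25 (125 hosts, 126 usable); 192.168.13.128/25 (82 hosts, 126 usable); 192.168.14.0/26 (31 hosts, 62 usable)


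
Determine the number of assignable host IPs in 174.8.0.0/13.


Host bits = 32 - 13 = 19
Total addresses = 2^19 = 524288
Usable = total - 2 (network and broadcast)
Usable hosts: 524286


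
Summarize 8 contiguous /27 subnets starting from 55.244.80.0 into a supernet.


Original prefix: /27
Number of subnets: 8 = 2^3
New prefix = 27 - 3 = 24
Supernet: 55.244.80.0/24


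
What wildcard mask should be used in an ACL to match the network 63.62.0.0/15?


Subnet mask: 255.254.0.0
Wildcard = 255.255.255.255 - subnet mask
255 - 255 = 0
255 - 254 = 1
255 - 0 = 255
255 - 0 = 255
Wildcard: 0.1.255.255


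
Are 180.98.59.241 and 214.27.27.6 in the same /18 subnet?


Mask: 255.255.192.0
180.98.59.241 AND mask = 180.98.0.0
214.27.27.6 AND mask = 214.27.0.0
No, different subnets (180.98.0.0 vs 214.27.0.0)


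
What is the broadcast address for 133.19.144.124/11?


Network: 133.0.0.0/11
Host bits = 21
Set all host bits to 1:
Broadcast: 133.31.255.255


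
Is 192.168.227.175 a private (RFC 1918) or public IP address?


RFC 1918 private ranges:
  10.0.0.0/8 (10.0.0.0 - 10.255.255.255)
  172.16.0.0/12 (172.16.0.0 - 172.31.255.255)
  192.168.0.0/16 (192.168.0.0 - 192.168.255.255)
Private (in 192.168.0.0/16)


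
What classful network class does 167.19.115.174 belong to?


First octet: 167
Binary: 10100111
10xxxxxx -> Class B (128-191)
Class B, default mask 255.255.0.0 (/16)


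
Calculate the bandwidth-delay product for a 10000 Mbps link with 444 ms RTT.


BDP = bandwidth * RTT
= 10000 Mbps * 444 ms
= 10000 * 1e6 * 444 / 1000 bits
= 4440000000 bits
= 555000000 bytes
= 541992.1875 KB
BDP = 4440000000 bits (555000000 bytes)


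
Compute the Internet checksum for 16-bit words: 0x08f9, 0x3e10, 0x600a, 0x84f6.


Sum all words (with carry folding):
+ 0x08f9 = 0x08f9
+ 0x3e10 = 0x4709
+ 0x600a = 0xa713
+ 0x84f6 = 0x2c0a
One's complement: ~0x2c0a
Checksum = 0xd3f5


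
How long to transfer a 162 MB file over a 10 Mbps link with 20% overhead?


Effective throughput = 10 * (1 - 20/100) = 8 Mbps
File size in Mb = 162 * 8 = 1296 Mb
Time = 1296 / 8
Time = 162 seconds


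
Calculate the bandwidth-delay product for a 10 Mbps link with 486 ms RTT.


BDP = bandwidth * RTT
= 10 Mbps * 486 ms
= 10 * 1e6 * 486 / 1000 bits
= 4860000 bits
= 607500 bytes
= 593.2617 KB
BDP = 4860000 bits (607500 bytes)


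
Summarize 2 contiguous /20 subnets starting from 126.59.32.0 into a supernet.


Original prefix: /20
Number of subnets: 2 = 2^1
New prefix = 20 - 1 = 19
Supernet: 126.59.32.0/19


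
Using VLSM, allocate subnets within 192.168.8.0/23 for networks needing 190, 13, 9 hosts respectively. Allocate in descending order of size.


190 hosts -> /24 (254 usable): 192.168.8.0/24
13 hosts -> /28 (14 usable): 192.168.9.0/28
9 hosts -> /28 (14 usable): 192.168.9.16/28
Allocation: 192.168.8.0/24 (190 hosts, 254 usable); 192.168.9.0/28 (13 hosts, 14 usable); 192.168.9.16/28 (9 hosts, 14 usable)


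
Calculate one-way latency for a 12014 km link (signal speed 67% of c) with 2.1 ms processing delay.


Speed = 0.67 * 3e5 km/s = 201000 km/s
Propagation delay = 12014 / 201000 = 0.0598 s = 59.7711 ms
Processing delay = 2.1 ms
Total one-way latency = 61.8711 ms


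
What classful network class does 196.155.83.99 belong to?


First octet: 196
Binary: 11000100
110xxxxx -> Class C (192-223)
Class C, default mask 255.255.255.0 (/24)


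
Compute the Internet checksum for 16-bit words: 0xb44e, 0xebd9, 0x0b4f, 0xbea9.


Sum all words (with carry folding):
+ 0xb44e = 0xb44e
+ 0xebd9 = 0xa028
+ 0x0b4f = 0xab77
+ 0xbea9 = 0x6a21
One's complement: ~0x6a21
Checksum = 0x95de


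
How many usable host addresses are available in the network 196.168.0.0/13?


Host bits = 32 - 13 = 19
Total addresses = 2^19 = 524288
Usable = total - 2 (network and broadcast)
Usable hosts: 524286


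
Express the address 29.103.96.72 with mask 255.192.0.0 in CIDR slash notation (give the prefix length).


Binary: 11111111.11000000.00000000.00000000
Count leading 1s
Prefix: /10


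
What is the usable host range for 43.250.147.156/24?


Network: 43.250.147.0
Broadcast: 43.250.147.255
First usable = network + 1
Last usable = broadcast - 1
Range: 43.250.147.1 to 43.250.147.254


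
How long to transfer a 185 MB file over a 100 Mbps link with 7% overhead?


Effective throughput = 100 * (1 - 7/100) = 93 Mbps
File size in Mb = 185 * 8 = 1480 Mb
Time = 1480 / 93
Time = 15.914 seconds


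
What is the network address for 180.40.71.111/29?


IP:   10110100.00101000.01000111.01101111
Mask: 11111111.11111111.11111111.11111000
AND operation:
Net:  10110100.00101000.01000111.01101000
Network: 180.40.71.104/29


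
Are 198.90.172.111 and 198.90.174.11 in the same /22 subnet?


Mask: 255.255.252.0
198.90.172.111 AND mask = 198.90.172.0
198.90.174.11 AND mask = 198.90.172.0
Yes, same subnet (198.90.172.0)


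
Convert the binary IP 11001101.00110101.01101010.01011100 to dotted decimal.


11001101 = 205
00110101 = 53
01101010 = 106
01011100 = 92
IP: 205.53.106.92


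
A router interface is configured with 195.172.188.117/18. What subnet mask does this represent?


/18 means 18 network bits, 14 host bits
Binary: 11111111111111111100000000000000
Mask: 255.255.192.0


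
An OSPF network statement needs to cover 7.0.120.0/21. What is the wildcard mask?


Subnet mask: 255.255.248.0
Wildcard = 255.255.255.255 - subnet mask
255 - 255 = 0
255 - 255 = 0
255 - 248 = 7
255 - 0 = 255
Wildcard: 0.0.7.255


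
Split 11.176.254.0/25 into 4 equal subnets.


New prefix = 25 + 2 = 27
Each subnet has 32 addresses
  11.176.254.0/27
  11.176.254.32/27
  11.176.254.64/27
  11.176.254.96/27
Subnets: 11.176.254.0/27, 11.176.254.32/27, 11.176.254.64/27, 11.176.254.96/27


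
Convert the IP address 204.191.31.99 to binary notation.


204 = 11001100
191 = 10111111
31 = 00011111
99 = 01100011
Binary: 11001100.10111111.00011111.01100011


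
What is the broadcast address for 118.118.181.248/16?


Network: 118.118.0.0/16
Host bits = 16
Set all host bits to 1:
Broadcast: 118.118.255.255


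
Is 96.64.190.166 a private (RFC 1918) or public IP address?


RFC 1918 private ranges:
  10.0.0.0/8 (10.0.0.0 - 10.255.255.255)
  172.16.0.0/12 (172.16.0.0 - 172.31.255.255)
  192.168.0.0/16 (192.168.0.0 - 192.168.255.255)
Public (not in any RFC 1918 range)


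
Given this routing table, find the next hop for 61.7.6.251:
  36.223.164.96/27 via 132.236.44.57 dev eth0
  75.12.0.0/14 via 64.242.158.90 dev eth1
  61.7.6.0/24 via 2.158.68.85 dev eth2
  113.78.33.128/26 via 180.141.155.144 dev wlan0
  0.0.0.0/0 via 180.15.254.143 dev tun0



Longest prefix match for 61.7.6.251:
  /27 36.223.164.96: no
  /14 75.12.0.0: no
  /24 61.7.6.0: MATCH
  /26 113.78.33.128: no
  /0 0.0.0.0: MATCH
Selected: next-hop 2.158.68.85 via eth2 (matched /24)


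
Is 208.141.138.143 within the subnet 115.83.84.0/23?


Subnet network: 115.83.84.0
Test IP AND mask: 208.141.138.0
No, 208.141.138.143 is not in 115.83.84.0/23


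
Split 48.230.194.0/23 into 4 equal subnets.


New prefix = 23 + 2 = 25
Each subnet has 128 addresses
  48.230.194.0/25
  48.230.194.128/25
  48.230.195.0/25
  48.230.195.128/25
Subnets: 48.230.194.0/25, 48.230.194.128/25, 48.230.195.0/25, 48.230.195.128/25


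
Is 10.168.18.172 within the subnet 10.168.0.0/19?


Subnet network: 10.168.0.0
Test IP AND mask: 10.168.0.0
Yes, 10.168.18.172 is in 10.168.0.0/19


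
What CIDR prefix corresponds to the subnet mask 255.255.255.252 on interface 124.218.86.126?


Binary: 11111111.11111111.11111111.11111100
Count leading 1s
Prefix: /30


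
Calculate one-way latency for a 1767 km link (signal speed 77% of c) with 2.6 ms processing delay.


Speed = 0.77 * 3e5 km/s = 231000 km/s
Propagation delay = 1767 / 231000 = 0.0076 s = 7.6494 ms
Processing delay = 2.6 ms
Total one-way latency = 10.2494 ms


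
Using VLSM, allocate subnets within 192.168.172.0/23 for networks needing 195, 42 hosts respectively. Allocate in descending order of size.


195 hosts -> /24 (254 usable): 192.168.172.0/24
42 hosts -> /26 (62 usable): 192.168.173.0/26
Allocation: 192.168.172.0/24 (195 hosts, 254 usable); 192.168.173.0/26 (42 hosts, 62 usable)


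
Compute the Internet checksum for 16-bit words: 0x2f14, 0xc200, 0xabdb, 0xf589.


Sum all words (with carry folding):
+ 0x2f14 = 0x2f14
+ 0xc200 = 0xf114
+ 0xabdb = 0x9cf0
+ 0xf589 = 0x927a
One's complement: ~0x927a
Checksum = 0x6d85


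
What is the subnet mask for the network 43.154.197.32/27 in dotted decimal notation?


/27 means 27 network bits, 5 host bits
Binary: 11111111111111111111111111100000
Mask: 255.255.255.224


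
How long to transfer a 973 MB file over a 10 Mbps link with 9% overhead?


Effective throughput = 10 * (1 - 9/100) = 9.1 Mbps
File size in Mb = 973 * 8 = 7784 Mb
Time = 7784 / 9.1
Time = 855.3846 seconds


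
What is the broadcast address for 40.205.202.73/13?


Network: 40.200.0.0/13
Host bits = 19
Set all host bits to 1:
Broadcast: 40.207.255.255


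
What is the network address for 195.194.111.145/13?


IP:   11000011.11000010.01101111.10010001
Mask: 11111111.11111000.00000000.00000000
AND operation:
Net:  11000011.11000000.00000000.00000000
Network: 195.192.0.0/13


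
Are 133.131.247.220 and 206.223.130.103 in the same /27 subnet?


Mask: 255.255.255.224
133.131.247.220 AND mask = 133.131.247.192
206.223.130.103 AND mask = 206.223.130.96
No, different subnets (133.131.247.192 vs 206.223.130.96)


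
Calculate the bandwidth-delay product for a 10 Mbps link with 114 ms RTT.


BDP = bandwidth * RTT
= 10 Mbps * 114 ms
= 10 * 1e6 * 114 / 1000 bits
= 1140000 bits
= 142500 bytes
= 139.1602 KB
BDP = 1140000 bits (142500 bytes)


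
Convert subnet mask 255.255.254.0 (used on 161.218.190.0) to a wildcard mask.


Subnet mask: 255.255.254.0
Wildcard = 255.255.255.255 - subnet mask
255 - 255 = 0
255 - 255 = 0
255 - 254 = 1
255 - 0 = 255
Wildcard: 0.0.1.255


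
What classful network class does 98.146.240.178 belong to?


First octet: 98
Binary: 01100010
0xxxxxxx -> Class A (1-126)
Class A, default mask 255.0.0.0 (/8)


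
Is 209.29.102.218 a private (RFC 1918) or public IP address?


RFC 1918 private ranges:
  10.0.0.0/8 (10.0.0.0 - 10.255.255.255)
  172.16.0.0/12 (172.16.0.0 - 172.31.255.255)
  192.168.0.0/16 (192.168.0.0 - 192.168.255.255)
Public (not in any RFC 1918 range)


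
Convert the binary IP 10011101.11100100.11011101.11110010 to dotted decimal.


10011101 = 157
11100100 = 228
11011101 = 221
11110010 = 242
IP: 157.228.221.242


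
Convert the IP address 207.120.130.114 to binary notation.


207 = 11001111
120 = 01111000
130 = 10000010
114 = 01110010
Binary: 11001111.01111000.10000010.01110010


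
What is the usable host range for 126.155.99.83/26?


Network: 126.155.99.64
Broadcast: 126.155.99.127
First usable = network + 1
Last usable = broadcast - 1
Range: 126.155.99.65 to 126.155.99.126


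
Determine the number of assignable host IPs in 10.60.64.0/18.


Host bits = 32 - 18 = 14
Total addresses = 2^14 = 16384
Usable = total - 2 (network and broadcast)
Usable hosts: 16382


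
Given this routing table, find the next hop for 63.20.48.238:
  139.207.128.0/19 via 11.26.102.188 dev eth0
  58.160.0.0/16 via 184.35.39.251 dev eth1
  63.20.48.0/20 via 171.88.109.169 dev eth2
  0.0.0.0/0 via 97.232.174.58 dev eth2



Longest prefix match for 63.20.48.238:
  /19 139.207.128.0: no
  /16 58.160.0.0: no
  /20 63.20.48.0: MATCH
  /0 0.0.0.0: MATCH
Selected: next-hop 171.88.109.169 via eth2 (matched /20)


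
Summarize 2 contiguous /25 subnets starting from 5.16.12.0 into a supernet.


Original prefix: /25
Number of subnets: 2 = 2^1
New prefix = 25 - 1 = 24
Supernet: 5.16.12.0/24


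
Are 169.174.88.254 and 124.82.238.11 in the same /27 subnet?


Mask: 255.255.255.224
169.174.88.254 AND mask = 169.174.88.224
124.82.238.11 AND mask = 124.82.238.0
No, different subnets (169.174.88.224 vs 124.82.238.0)


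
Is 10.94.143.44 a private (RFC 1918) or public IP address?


RFC 1918 private ranges:
  10.0.0.0/8 (10.0.0.0 - 10.255.255.255)
  172.16.0.0/12 (172.16.0.0 - 172.31.255.255)
  192.168.0.0/16 (192.168.0.0 - 192.168.255.255)
Private (in 10.0.0.0/8)


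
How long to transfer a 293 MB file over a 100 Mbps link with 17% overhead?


Effective throughput = 100 * (1 - 17/100) = 83 Mbps
File size in Mb = 293 * 8 = 2344 Mb
Time = 2344 / 83
Time = 28.241 seconds


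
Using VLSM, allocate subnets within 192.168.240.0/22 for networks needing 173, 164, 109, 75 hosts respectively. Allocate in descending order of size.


173 hosts -> /24 (254 usable): 192.168.240.0/24
164 hosts -> /24 (254 usable): 192.168.241.0/24
109 hosts -> /25 (126 usable): 192.168.242.0/25
75 hosts -> /25 (126 usable): 192.168.242.128/25
Allocation: 192.168.240.0/24 (173 hosts, 254 usable); 192.168.241.0/24 (164 hosts, 254 usable); 192.168.242.0/25 (109 hosts, 126 usable); 192.168.242.128/25 (75 hosts, 126 usable)


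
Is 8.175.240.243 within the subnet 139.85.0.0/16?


Subnet network: 139.85.0.0
Test IP AND mask: 8.175.0.0
No, 8.175.240.243 is not in 139.85.0.0/16


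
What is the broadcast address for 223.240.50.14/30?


Network: 223.240.50.12/30
Host bits = 2
Set all host bits to 1:
Broadcast: 223.240.50.15


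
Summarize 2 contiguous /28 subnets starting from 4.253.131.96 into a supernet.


Original prefix: /28
Number of subnets: 2 = 2^1
New prefix = 28 - 1 = 27
Supernet: 4.253.131.96/27


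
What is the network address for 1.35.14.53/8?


IP:   00000001.00100011.00001110.00110101
Mask: 11111111.00000000.00000000.00000000
AND operation:
Net:  00000001.00000000.00000000.00000000
Network: 1.0.0.0/8


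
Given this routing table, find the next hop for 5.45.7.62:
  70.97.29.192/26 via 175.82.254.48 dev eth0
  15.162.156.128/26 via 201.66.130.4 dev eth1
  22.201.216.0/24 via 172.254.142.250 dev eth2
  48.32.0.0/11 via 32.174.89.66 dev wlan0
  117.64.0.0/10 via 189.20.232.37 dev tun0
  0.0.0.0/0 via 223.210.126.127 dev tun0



Longest prefix match for 5.45.7.62:
  /26 70.97.29.192: no
  /26 15.162.156.128: no
  /24 22.201.216.0: no
  /11 48.32.0.0: no
  /10 117.64.0.0: no
  /0 0.0.0.0: MATCH
Selected: next-hop 223.210.126.127 via tun0 (matched /0)


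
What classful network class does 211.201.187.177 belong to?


First octet: 211
Binary: 11010011
110xxxxx -> Class C (192-223)
Class C, default mask 255.255.255.0 (/24)


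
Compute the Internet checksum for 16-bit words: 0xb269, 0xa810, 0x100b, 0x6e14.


Sum all words (with carry folding):
+ 0xb269 = 0xb269
+ 0xa810 = 0x5a7a
+ 0x100b = 0x6a85
+ 0x6e14 = 0xd899
One's complement: ~0xd899
Checksum = 0x2766


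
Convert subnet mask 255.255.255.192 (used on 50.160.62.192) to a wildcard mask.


Subnet mask: 255.255.255.192
Wildcard = 255.255.255.255 - subnet mask
255 - 255 = 0
255 - 255 = 0
255 - 255 = 0
255 - 192 = 63
Wildcard: 0.0.0.63


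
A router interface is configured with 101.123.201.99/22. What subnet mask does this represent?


/22 means 22 network bits, 10 host bits
Binary: 11111111111111111111110000000000
Mask: 255.255.252.0


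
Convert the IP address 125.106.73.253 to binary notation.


125 = 01111101
106 = 01101010
73 = 01001001
253 = 11111101
Binary: 01111101.01101010.01001001.11111101


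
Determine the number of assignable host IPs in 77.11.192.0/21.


Host bits = 32 - 21 = 11
Total addresses = 2^11 = 2048
Usable = total - 2 (network and broadcast)
Usable hosts: 2046


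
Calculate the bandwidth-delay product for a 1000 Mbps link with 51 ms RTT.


BDP = bandwidth * RTT
= 1000 Mbps * 51 ms
= 1000 * 1e6 * 51 / 1000 bits
= 51000000 bits
= 6375000 bytes
= 6225.5859 KB
BDP = 51000000 bits (6375000 bytes)


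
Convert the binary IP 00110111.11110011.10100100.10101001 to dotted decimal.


00110111 = 55
11110011 = 243
10100100 = 164
10101001 = 169
IP: 55.243.164.169


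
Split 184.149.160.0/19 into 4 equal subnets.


New prefix = 19 + 2 = 21
Each subnet has 2048 addresses
  184.149.160.0/21
  184.149.168.0/21
  184.149.176.0/21
  184.149.184.0/21
Subnets: 184.149.160.0/21, 184.149.168.0/21, 184.149.176.0/21, 184.149.184.0/21


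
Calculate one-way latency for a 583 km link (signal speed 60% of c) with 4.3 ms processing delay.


Speed = 0.6 * 3e5 km/s = 180000 km/s
Propagation delay = 583 / 180000 = 0.0032 s = 3.2389 ms
Processing delay = 4.3 ms
Total one-way latency = 7.5389 ms


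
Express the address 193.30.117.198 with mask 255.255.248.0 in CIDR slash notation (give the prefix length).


Binary: 11111111.11111111.11111000.00000000
Count leading 1s
Prefix: /21


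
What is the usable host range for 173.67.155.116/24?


Network: 173.67.155.0
Broadcast: 173.67.155.255
First usable = network + 1
Last usable = broadcast - 1
Range: 173.67.155.1 to 173.67.155.254


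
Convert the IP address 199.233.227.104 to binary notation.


199 = 11000111
233 = 11101001
227 = 11100011
104 = 01101000
Binary: 11000111.11101001.11100011.01101000


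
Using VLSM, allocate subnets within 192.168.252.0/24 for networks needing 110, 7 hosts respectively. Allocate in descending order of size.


110 hosts -> /25 (126 usable): 192.168.252.0/25
7 hosts -> /28 (14 usable): 192.168.252.128/28
Allocation: 192.168.252.0/25 (110 hosts, 126 usable); 192.168.252.128/28 (7 hosts, 14 usable)


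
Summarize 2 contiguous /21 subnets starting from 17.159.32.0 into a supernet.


Original prefix: /21
Number of subnets: 2 = 2^1
New prefix = 21 - 1 = 20
Supernet: 17.159.32.0/20


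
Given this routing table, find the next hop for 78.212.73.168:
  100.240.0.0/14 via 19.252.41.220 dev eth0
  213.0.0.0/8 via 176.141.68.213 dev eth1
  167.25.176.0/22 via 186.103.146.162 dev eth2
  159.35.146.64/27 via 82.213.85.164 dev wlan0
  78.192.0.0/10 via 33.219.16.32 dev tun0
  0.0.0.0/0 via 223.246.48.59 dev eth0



Longest prefix match for 78.212.73.168:
  /14 100.240.0.0: no
  /8 213.0.0.0: no
  /22 167.25.176.0: no
  /27 159.35.146.64: no
  /10 78.192.0.0: MATCH
  /0 0.0.0.0: MATCH
Selected: next-hop 33.219.16.32 via tun0 (matched /10)


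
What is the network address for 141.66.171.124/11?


IP:   10001101.01000010.10101011.01111100
Mask: 11111111.11100000.00000000.00000000
AND operation:
Net:  10001101.01000000.00000000.00000000
Network: 141.64.0.0/11


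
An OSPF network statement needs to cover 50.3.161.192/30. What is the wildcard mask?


Subnet mask: 255.255.255.252
Wildcard = 255.255.255.255 - subnet mask
255 - 255 = 0
255 - 255 = 0
255 - 255 = 0
255 - 252 = 3
Wildcard: 0.0.0.3


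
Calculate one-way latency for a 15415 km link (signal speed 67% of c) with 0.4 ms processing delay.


Speed = 0.67 * 3e5 km/s = 201000 km/s
Propagation delay = 15415 / 201000 = 0.0767 s = 76.6915 ms
Processing delay = 0.4 ms
Total one-way latency = 77.0915 ms


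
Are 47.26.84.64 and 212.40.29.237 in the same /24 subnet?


Mask: 255.255.255.0
47.26.84.64 AND mask = 47.26.84.0
212.40.29.237 AND mask = 212.40.29.0
No, different subnets (47.26.84.0 vs 212.40.29.0)


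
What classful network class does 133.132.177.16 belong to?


First octet: 133
Binary: 10000101
10xxxxxx -> Class B (128-191)
Class B, default mask 255.255.0.0 (/16)


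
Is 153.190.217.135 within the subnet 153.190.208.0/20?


Subnet network: 153.190.208.0
Test IP AND mask: 153.190.208.0
Yes, 153.190.217.135 is in 153.190.208.0/20


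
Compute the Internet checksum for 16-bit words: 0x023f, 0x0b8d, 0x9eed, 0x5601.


Sum all words (with carry folding):
+ 0x023f = 0x023f
+ 0x0b8d = 0x0dcc
+ 0x9eed = 0xacb9
+ 0x5601 = 0x02bb
One's complement: ~0x02bb
Checksum = 0xfd44


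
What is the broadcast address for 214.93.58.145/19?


Network: 214.93.32.0/19
Host bits = 13
Set all host bits to 1:
Broadcast: 214.93.63.255


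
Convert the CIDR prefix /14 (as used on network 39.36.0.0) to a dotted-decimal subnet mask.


/14 means 14 network bits, 18 host bits
Binary: 11111111111111000000000000000000
Mask: 255.252.0.0


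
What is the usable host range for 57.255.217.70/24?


Network: 57.255.217.0
Broadcast: 57.255.217.255
First usable = network + 1
Last usable = broadcast - 1
Range: 57.255.217.1 to 57.255.217.254


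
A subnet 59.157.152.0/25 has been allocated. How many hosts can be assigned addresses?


Host bits = 32 - 25 = 7
Total addresses = 2^7 = 128
Usable = total - 2 (network and broadcast)
Usable hosts: 126


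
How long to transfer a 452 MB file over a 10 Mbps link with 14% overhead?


Effective throughput = 10 * (1 - 14/100) = 8.6 Mbps
File size in Mb = 452 * 8 = 3616 Mb
Time = 3616 / 8.6
Time = 420.4651 seconds


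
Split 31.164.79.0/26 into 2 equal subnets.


New prefix = 26 + 1 = 27
Each subnet has 32 addresses
  31.164.79.0/27
  31.164.79.32/27
Subnets: 31.164.79.0/27, 31.164.79.32/27


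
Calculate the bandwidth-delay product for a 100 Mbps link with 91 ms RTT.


BDP = bandwidth * RTT
= 100 Mbps * 91 ms
= 100 * 1e6 * 91 / 1000 bits
= 9100000 bits
= 1137500 bytes
= 1110.8398 KB
BDP = 9100000 bits (1137500 bytes)


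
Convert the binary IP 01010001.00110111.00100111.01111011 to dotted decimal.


01010001 = 81
00110111 = 55
00100111 = 39
01111011 = 123
IP: 81.55.39.123


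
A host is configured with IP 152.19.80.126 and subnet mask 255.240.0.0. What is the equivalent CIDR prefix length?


Binary: 11111111.11110000.00000000.00000000
Count leading 1s
Prefix: /12


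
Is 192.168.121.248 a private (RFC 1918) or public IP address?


RFC 1918 private ranges:
  10.0.0.0/8 (10.0.0.0 - 10.255.255.255)
  172.16.0.0/12 (172.16.0.0 - 172.31.255.255)
  192.168.0.0/16 (192.168.0.0 - 192.168.255.255)
Private (in 192.168.0.0/16)


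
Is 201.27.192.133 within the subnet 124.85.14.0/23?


Subnet network: 124.85.14.0
Test IP AND mask: 201.27.192.0
No, 201.27.192.133 is not in 124.85.14.0/23


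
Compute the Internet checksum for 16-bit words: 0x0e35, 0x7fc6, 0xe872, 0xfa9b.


Sum all words (with carry folding):
+ 0x0e35 = 0x0e35
+ 0x7fc6 = 0x8dfb
+ 0xe872 = 0x766e
+ 0xfa9b = 0x710a
One's complement: ~0x710a
Checksum = 0x8ef5


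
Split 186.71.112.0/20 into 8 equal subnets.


New prefix = 20 + 3 = 23
Each subnet has 512 addresses
  186.71.112.0/23
  186.71.114.0/23
  186.71.116.0/23
  186.71.118.0/23
  186.71.120.0/23
  186.71.122.0/23
  186.71.124.0/23
  186.71.126.0/23
Subnets: 186.71.112.0/23, 186.71.114.0/23, 186.71.116.0/23, 186.71.118.0/23, 186.71.120.0/23, 186.71.122.0/23, 186.71.124.0/23, 186.71.126.0/23


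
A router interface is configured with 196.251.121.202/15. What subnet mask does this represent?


/15 means 15 network bits, 17 host bits
Binary: 11111111111111100000000000000000
Mask: 255.254.0.0


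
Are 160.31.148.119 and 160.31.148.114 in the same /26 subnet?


Mask: 255.255.255.192
160.31.148.119 AND mask = 160.31.148.64
160.31.148.114 AND mask = 160.31.148.64
Yes, same subnet (160.31.148.64)


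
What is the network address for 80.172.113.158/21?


IP:   01010000.10101100.01110001.10011110
Mask: 11111111.11111111.11111000.00000000
AND operation:
Net:  01010000.10101100.01110000.00000000
Network: 80.172.112.0/21


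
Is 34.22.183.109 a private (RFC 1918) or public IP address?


RFC 1918 private ranges:
  10.0.0.0/8 (10.0.0.0 - 10.255.255.255)
  172.16.0.0/12 (172.16.0.0 - 172.31.255.255)
  192.168.0.0/16 (192.168.0.0 - 192.168.255.255)
Public (not in any RFC 1918 range)


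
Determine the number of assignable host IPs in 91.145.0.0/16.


Host bits = 32 - 16 = 16
Total addresses = 2^16 = 65536
Usable = total - 2 (network and broadcast)
Usable hosts: 65534


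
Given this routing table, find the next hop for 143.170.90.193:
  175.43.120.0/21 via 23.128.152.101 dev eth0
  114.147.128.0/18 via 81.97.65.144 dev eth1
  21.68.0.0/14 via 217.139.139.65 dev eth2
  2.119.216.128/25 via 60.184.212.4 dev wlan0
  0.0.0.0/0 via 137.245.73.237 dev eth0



Longest prefix match for 143.170.90.193:
  /21 175.43.120.0: no
  /18 114.147.128.0: no
  /14 21.68.0.0: no
  /25 2.119.216.128: no
  /0 0.0.0.0: MATCH
Selected: next-hop 137.245.73.237 via eth0 (matched /0)


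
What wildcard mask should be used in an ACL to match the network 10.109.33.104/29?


Subnet mask: 255.255.255.248
Wildcard = 255.255.255.255 - subnet mask
255 - 255 = 0
255 - 255 = 0
255 - 255 = 0
255 - 248 = 7
Wildcard: 0.0.0.7


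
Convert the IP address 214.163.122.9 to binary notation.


214 = 11010110
163 = 10100011
122 = 01111010
9 = 00001001
Binary: 11010110.10100011.01111010.00001001


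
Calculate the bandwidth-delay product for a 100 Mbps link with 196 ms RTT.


BDP = bandwidth * RTT
= 100 Mbps * 196 ms
= 100 * 1e6 * 196 / 1000 bits
= 19600000 bits
= 2450000 bytes
= 2392.5781 KB
BDP = 19600000 bits (2450000 bytes)


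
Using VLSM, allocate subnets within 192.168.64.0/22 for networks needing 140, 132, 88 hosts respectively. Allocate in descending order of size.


140 hosts -> /24 (254 usable): 192.168.64.0/24
132 hosts -> /24 (254 usable): 192.168.65.0/24
88 hosts -> /25 (126 usable): 192.168.66.0/25
Allocation: 192.168.64.0/24 (140 hosts, 254 usable); 192.168.65.0/24 (132 hosts, 254 usable); 192.168.66.0/25 (88 hosts, 126 usable)


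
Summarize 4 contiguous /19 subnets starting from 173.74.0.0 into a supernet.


Original prefix: /19
Number of subnets: 4 = 2^2
New prefix = 19 - 2 = 17
Supernet: 173.74.0.0/17


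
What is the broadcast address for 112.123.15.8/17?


Network: 112.123.0.0/17
Host bits = 15
Set all host bits to 1:
Broadcast: 112.123.127.255


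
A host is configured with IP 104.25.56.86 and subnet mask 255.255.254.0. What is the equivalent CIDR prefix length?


Binary: 11111111.11111111.11111110.00000000
Count leading 1s
Prefix: /23


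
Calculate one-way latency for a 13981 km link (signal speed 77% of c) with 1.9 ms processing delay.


Speed = 0.77 * 3e5 km/s = 231000 km/s
Propagation delay = 13981 / 231000 = 0.0605 s = 60.5238 ms
Processing delay = 1.9 ms
Total one-way latency = 62.4238 ms


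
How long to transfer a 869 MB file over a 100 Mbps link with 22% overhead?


Effective throughput = 100 * (1 - 22/100) = 78 Mbps
File size in Mb = 869 * 8 = 6952 Mb
Time = 6952 / 78
Time = 89.1282 seconds


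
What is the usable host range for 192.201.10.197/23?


Network: 192.201.10.0
Broadcast: 192.201.11.255
First usable = network + 1
Last usable = broadcast - 1
Range: 192.201.10.1 to 192.201.11.254


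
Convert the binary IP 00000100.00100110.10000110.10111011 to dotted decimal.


00000100 = 4
00100110 = 38
10000110 = 134
10111011 = 187
IP: 4.38.134.187


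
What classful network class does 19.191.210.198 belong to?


First octet: 19
Binary: 00010011
0xxxxxxx -> Class A (1-126)
Class A, default mask 255.0.0.0 (/8)


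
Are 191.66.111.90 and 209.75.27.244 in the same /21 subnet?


Mask: 255.255.248.0
191.66.111.90 AND mask = 191.66.104.0
209.75.27.244 AND mask = 209.75.24.0
No, different subnets (191.66.104.0 vs 209.75.24.0)


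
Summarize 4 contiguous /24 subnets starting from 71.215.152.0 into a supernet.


Original prefix: /24
Number of subnets: 4 = 2^2
New prefix = 24 - 2 = 22
Supernet: 71.215.152.0/22


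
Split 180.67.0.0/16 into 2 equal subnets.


New prefix = 16 + 1 = 17
Each subnet has 32768 addresses
  180.67.0.0/17
  180.67.128.0/17
Subnets: 180.67.0.0/17, 180.67.128.0/17


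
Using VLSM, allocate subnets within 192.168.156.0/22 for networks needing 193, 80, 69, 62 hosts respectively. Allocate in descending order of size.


193 hosts -> /24 (254 usable): 192.168.156.0/24
80 hosts -> /25 (126 usable): 192.168.157.0/25
69 hosts -> /25 (126 usable): 192.168.157.128/25
62 hosts -> /26 (62 usable): 192.168.158.0/26
Allocation: 192.168.156.0/24 (193 hosts, 254 usable); 192.168.157.0/25 (80 hosts, 126 usable); 192.168.157.128/25 (69 hosts, 126 usable); 192.168.158.0/26 (62 hosts, 62 usable)


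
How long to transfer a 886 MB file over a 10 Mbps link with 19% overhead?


Effective throughput = 10 * (1 - 19/100) = 8.1 Mbps
File size in Mb = 886 * 8 = 7088 Mb
Time = 7088 / 8.1
Time = 875.0617 seconds


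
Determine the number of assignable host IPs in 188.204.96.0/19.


Host bits = 32 - 19 = 13
Total addresses = 2^13 = 8192
Usable = total - 2 (network and broadcast)
Usable hosts: 8190


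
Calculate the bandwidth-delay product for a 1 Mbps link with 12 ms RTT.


BDP = bandwidth * RTT
= 1 Mbps * 12 ms
= 1 * 1e6 * 12 / 1000 bits
= 12000 bits
= 1500 bytes
= 1.4648 KB
BDP = 12000 bits (1500 bytes)


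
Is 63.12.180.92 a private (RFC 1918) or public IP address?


RFC 1918 private ranges:
  10.0.0.0/8 (10.0.0.0 - 10.255.255.255)
  172.16.0.0/12 (172.16.0.0 - 172.31.255.255)
  192.168.0.0/16 (192.168.0.0 - 192.168.255.255)
Public (not in any RFC 1918 range)


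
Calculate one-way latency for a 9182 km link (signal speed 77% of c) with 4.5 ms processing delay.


Speed = 0.77 * 3e5 km/s = 231000 km/s
Propagation delay = 9182 / 231000 = 0.0397 s = 39.7489 ms
Processing delay = 4.5 ms
Total one-way latency = 44.2489 ms


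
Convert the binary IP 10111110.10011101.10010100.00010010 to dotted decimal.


10111110 = 190
10011101 = 157
10010100 = 148
00010010 = 18
IP: 190.157.148.18


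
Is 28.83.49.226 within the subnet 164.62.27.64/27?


Subnet network: 164.62.27.64
Test IP AND mask: 28.83.49.224
No, 28.83.49.226 is not in 164.62.27.64/27


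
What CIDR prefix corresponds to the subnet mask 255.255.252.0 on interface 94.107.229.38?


Binary: 11111111.11111111.11111100.00000000
Count leading 1s
Prefix: /22


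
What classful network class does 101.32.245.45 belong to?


First octet: 101
Binary: 01100101
0xxxxxxx -> Class A (1-126)
Class A, default mask 255.0.0.0 (/8)


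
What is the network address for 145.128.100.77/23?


IP:   10010001.10000000.01100100.01001101
Mask: 11111111.11111111.11111110.00000000
AND operation:
Net:  10010001.10000000.01100100.00000000
Network: 145.128.100.0/23


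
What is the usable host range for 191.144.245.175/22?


Network: 191.144.244.0
Broadcast: 191.144.247.255
First usable = network + 1
Last usable = broadcast - 1
Range: 191.144.244.1 to 191.144.247.254


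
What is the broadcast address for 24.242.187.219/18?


Network: 24.242.128.0/18
Host bits = 14
Set all host bits to 1:
Broadcast: 24.242.191.255


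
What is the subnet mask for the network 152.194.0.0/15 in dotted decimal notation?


/15 means 15 network bits, 17 host bits
Binary: 11111111111111100000000000000000
Mask: 255.254.0.0


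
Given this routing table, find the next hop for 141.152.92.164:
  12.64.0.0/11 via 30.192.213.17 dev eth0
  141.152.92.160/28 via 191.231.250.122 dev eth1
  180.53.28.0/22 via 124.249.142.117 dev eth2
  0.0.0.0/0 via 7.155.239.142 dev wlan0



Longest prefix match for 141.152.92.164:
  /11 12.64.0.0: no
  /28 141.152.92.160: MATCH
  /22 180.53.28.0: no
  /0 0.0.0.0: MATCH
Selected: next-hop 191.231.250.122 via eth1 (matched /28)


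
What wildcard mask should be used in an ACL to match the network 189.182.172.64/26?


Subnet mask: 255.255.255.192
Wildcard = 255.255.255.255 - subnet mask
255 - 255 = 0
255 - 255 = 0
255 - 255 = 0
255 - 192 = 63
Wildcard: 0.0.0.63


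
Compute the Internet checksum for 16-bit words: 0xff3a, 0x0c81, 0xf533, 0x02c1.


Sum all words (with carry folding):
+ 0xff3a = 0xff3a
+ 0x0c81 = 0x0bbc
+ 0xf533 = 0x00f0
+ 0x02c1 = 0x03b1
One's complement: ~0x03b1
Checksum = 0xfc4e


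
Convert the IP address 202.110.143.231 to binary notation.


202 = 11001010
110 = 01101110
143 = 10001111
231 = 11100111
Binary: 11001010.01101110.10001111.11100111


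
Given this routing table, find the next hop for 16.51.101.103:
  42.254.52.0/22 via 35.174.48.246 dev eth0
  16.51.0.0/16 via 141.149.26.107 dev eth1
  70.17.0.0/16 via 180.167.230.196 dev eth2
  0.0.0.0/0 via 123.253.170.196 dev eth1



Longest prefix match for 16.51.101.103:
  /22 42.254.52.0: no
  /16 16.51.0.0: MATCH
  /16 70.17.0.0: no
  /0 0.0.0.0: MATCH
Selected: next-hop 141.149.26.107 via eth1 (matched /16)


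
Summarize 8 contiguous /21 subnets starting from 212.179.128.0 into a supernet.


Original prefix: /21
Number of subnets: 8 = 2^3
New prefix = 21 - 3 = 18
Supernet: 212.179.128.0/18


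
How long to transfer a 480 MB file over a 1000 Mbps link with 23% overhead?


Effective throughput = 1000 * (1 - 23/100) = 770 Mbps
File size in Mb = 480 * 8 = 3840 Mb
Time = 3840 / 770
Time = 4.987 seconds


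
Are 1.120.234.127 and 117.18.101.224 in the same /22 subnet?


Mask: 255.255.252.0
1.120.234.127 AND mask = 1.120.232.0
117.18.101.224 AND mask = 117.18.100.0
No, different subnets (1.120.232.0 vs 117.18.100.0)


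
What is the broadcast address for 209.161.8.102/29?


Network: 209.161.8.96/29
Host bits = 3
Set all host bits to 1:
Broadcast: 209.161.8.103


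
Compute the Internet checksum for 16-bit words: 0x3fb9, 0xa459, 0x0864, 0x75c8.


Sum all words (with carry folding):
+ 0x3fb9 = 0x3fb9
+ 0xa459 = 0xe412
+ 0x0864 = 0xec76
+ 0x75c8 = 0x623f
One's complement: ~0x623f
Checksum = 0x9dc0


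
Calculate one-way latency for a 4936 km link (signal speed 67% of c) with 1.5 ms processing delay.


Speed = 0.67 * 3e5 km/s = 201000 km/s
Propagation delay = 4936 / 201000 = 0.0246 s = 24.5572 ms
Processing delay = 1.5 ms
Total one-way latency = 26.0572 ms


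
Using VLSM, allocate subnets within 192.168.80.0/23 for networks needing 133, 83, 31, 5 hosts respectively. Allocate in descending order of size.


133 hosts -> /24 (254 usable): 192.168.80.0/24
83 hosts -> /25 (126 usable): 192.168.81.0/25
31 hosts -> /26 (62 usable): 192.168.81.128/26
5 hosts -> /29 (6 usable): 192.168.81.192/29
Allocation: 192.168.80.0/24 (133 hosts, 254 usable); 192.168.81.0/25 (83 hosts, 126 usable); 192.168.81.128/26 (31 hosts, 62 usable); 192.168.81.192/29 (5 hosts, 6 usable)


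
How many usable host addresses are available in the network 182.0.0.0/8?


Host bits = 32 - 8 = 24
Total addresses = 2^24 = 16777216
Usable = total - 2 (network and broadcast)
Usable hosts: 16777214


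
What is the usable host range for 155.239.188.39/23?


Network: 155.239.188.0
Broadcast: 155.239.189.255
First usable = network + 1
Last usable = broadcast - 1
Range: 155.239.188.1 to 155.239.189.254


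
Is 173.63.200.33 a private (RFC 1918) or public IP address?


RFC 1918 private ranges:
  10.0.0.0/8 (10.0.0.0 - 10.255.255.255)
  172.16.0.0/12 (172.16.0.0 - 172.31.255.255)
  192.168.0.0/16 (192.168.0.0 - 192.168.255.255)
Public (not in any RFC 1918 range)


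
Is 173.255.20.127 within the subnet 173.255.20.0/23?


Subnet network: 173.255.20.0
Test IP AND mask: 173.255.20.0
Yes, 173.255.20.127 is in 173.255.20.0/23


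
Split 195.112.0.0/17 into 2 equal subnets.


New prefix = 17 + 1 = 18
Each subnet has 16384 addresses
  195.112.0.0/18
  195.112.64.0/18
Subnets: 195.112.0.0/18, 195.112.64.0/18


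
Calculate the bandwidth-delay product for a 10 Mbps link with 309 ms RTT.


BDP = bandwidth * RTT
= 10 Mbps * 309 ms
= 10 * 1e6 * 309 / 1000 bits
= 3090000 bits
= 386250 bytes
= 377.1973 KB
BDP = 3090000 bits (386250 bytes)


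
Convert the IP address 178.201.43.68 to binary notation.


178 = 10110010
201 = 11001001
43 = 00101011
68 = 01000100
Binary: 10110010.11001001.00101011.01000100


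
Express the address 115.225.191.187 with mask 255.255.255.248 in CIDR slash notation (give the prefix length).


Binary: 11111111.11111111.11111111.11111000
Count leading 1s
Prefix: /29


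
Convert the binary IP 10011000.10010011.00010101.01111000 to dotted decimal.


10011000 = 152
10010011 = 147
00010101 = 21
01111000 = 120
IP: 152.147.21.120


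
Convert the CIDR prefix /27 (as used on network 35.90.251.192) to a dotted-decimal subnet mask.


/27 means 27 network bits, 5 host bits
Binary: 11111111111111111111111111100000
Mask: 255.255.255.224


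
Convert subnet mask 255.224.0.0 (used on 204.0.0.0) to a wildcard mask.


Subnet mask: 255.224.0.0
Wildcard = 255.255.255.255 - subnet mask
255 - 255 = 0
255 - 224 = 31
255 - 0 = 255
255 - 0 = 255
Wildcard: 0.31.255.255


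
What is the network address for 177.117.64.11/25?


IP:   10110001.01110101.01000000.00001011
Mask: 11111111.11111111.11111111.10000000
AND operation:
Net:  10110001.01110101.01000000.00000000
Network: 177.117.64.0/25


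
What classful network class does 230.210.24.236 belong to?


First octet: 230
Binary: 11100110
1110xxxx -> Class D (224-239)
Class D (multicast), default mask N/A


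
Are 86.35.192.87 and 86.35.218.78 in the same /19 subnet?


Mask: 255.255.224.0
86.35.192.87 AND mask = 86.35.192.0
86.35.218.78 AND mask = 86.35.192.0
Yes, same subnet (86.35.192.0)


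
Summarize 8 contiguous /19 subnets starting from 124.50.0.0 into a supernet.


Original prefix: /19
Number of subnets: 8 = 2^3
New prefix = 19 - 3 = 16
Supernet: 124.50.0.0/16


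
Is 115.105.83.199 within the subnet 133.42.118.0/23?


Subnet network: 133.42.118.0
Test IP AND mask: 115.105.82.0
No, 115.105.83.199 is not in 133.42.118.0/23


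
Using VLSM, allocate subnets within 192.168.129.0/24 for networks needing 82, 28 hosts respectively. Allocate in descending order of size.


82 hosts -> /25 (126 usable): 192.168.129.0/25
28 hosts -> /27 (30 usable): 192.168.129.128/27
Allocation: 192.168.129.0/25 (82 hosts, 126 usable); 192.168.129.128/27 (28 hosts, 30 usable)


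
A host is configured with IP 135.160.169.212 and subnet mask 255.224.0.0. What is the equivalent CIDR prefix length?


Binary: 11111111.11100000.00000000.00000000
Count leading 1s
Prefix: /11


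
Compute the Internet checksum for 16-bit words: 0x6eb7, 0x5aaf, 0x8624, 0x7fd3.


Sum all words (with carry folding):
+ 0x6eb7 = 0x6eb7
+ 0x5aaf = 0xc966
+ 0x8624 = 0x4f8b
+ 0x7fd3 = 0xcf5e
One's complement: ~0xcf5e
Checksum = 0x30a1


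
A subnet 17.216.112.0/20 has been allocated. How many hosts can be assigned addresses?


Host bits = 32 - 20 = 12
Total addresses = 2^12 = 4096
Usable = total - 2 (network and broadcast)
Usable hosts: 4094


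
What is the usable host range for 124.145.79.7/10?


Network: 124.128.0.0
Broadcast: 124.191.255.255
First usable = network + 1
Last usable = broadcast - 1
Range: 124.128.0.1 to 124.191.255.254


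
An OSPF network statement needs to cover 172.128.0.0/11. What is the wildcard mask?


Subnet mask: 255.224.0.0
Wildcard = 255.255.255.255 - subnet mask
255 - 255 = 0
255 - 224 = 31
255 - 0 = 255
255 - 0 = 255
Wildcard: 0.31.255.255
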